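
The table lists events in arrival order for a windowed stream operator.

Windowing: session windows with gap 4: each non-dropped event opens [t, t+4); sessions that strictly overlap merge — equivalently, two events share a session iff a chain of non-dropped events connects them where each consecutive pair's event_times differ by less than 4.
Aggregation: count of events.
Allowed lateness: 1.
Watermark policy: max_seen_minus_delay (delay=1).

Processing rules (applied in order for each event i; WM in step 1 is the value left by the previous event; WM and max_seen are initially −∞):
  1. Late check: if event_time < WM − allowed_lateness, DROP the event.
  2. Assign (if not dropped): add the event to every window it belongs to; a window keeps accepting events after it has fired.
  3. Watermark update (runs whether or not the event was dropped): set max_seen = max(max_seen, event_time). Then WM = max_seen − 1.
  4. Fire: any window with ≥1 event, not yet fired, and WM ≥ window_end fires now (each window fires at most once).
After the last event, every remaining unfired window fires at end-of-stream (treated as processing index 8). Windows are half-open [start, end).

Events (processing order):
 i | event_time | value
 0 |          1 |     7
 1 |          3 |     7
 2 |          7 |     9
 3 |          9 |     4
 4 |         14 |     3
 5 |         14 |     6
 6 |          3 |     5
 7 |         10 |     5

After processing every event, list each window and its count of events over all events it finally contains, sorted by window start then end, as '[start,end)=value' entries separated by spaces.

[1,7)=2 [7,13)=2 [14,18)=2

i=0 t=1 v=7: → [1,5); WM=0
i=1 t=3 v=7: → [1,7); WM=2
i=2 t=7 v=9: → [7,11); WM=6
i=3 t=9 v=4: → [7,13); WM=8
i=4 t=14 v=3: → [14,18); WM=13
i=5 t=14 v=6: → [14,18); WM=13
i=6 t=3 v=5: DROP (t<13-1); WM=13
i=7 t=10 v=5: DROP (t<13-1); WM=13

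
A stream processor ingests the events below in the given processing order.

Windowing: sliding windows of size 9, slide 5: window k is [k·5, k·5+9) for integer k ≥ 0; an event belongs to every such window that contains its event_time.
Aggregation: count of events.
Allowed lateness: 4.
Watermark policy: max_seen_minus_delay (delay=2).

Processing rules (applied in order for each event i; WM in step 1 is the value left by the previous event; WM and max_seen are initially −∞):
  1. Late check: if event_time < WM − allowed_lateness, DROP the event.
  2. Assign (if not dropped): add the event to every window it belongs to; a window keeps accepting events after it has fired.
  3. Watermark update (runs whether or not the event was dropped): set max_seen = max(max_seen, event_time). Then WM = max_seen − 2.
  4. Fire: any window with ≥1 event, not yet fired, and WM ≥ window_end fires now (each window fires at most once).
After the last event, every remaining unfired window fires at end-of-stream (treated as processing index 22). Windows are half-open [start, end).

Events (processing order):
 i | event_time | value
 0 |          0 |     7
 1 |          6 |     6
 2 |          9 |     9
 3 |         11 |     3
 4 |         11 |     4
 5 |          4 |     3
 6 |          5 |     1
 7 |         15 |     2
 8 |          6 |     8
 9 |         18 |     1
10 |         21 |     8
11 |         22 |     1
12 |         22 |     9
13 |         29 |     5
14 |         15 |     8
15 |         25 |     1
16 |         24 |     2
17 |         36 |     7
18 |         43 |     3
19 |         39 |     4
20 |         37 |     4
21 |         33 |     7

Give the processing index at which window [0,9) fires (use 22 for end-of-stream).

i=0 t=0 v=7: → [0,9); WM=-2
i=1 t=6 v=6: → [5,14),[0,9); WM=4
i=2 t=9 v=9: → [5,14); WM=7
i=3 t=11 v=3: → [10,19),[5,14); WM=9; [0,9) fires=2
i=4 t=11 v=4: → [10,19),[5,14); WM=9
i=5 t=4 v=3: DROP (t<9-4); WM=9
i=6 t=5 v=1: → [5,14),[0,9); WM=9
i=7 t=15 v=2: → [15,24),[10,19); WM=13
i=8 t=6 v=8: DROP (t<13-4); WM=13
i=9 t=18 v=1: → [15,24),[10,19); WM=16; [5,14) fires=5
i=10 t=21 v=8: → [20,29),[15,24); WM=19; [10,19) fires=4
i=11 t=22 v=1: → [20,29),[15,24); WM=20
i=12 t=22 v=9: → [20,29),[15,24); WM=20
i=13 t=29 v=5: → [25,34); WM=27; [15,24) fires=5
i=14 t=15 v=8: DROP (t<27-4); WM=27
i=15 t=25 v=1: → [25,34),[20,29); WM=27
i=16 t=24 v=2: → [20,29); WM=27
i=17 t=36 v=7: → [35,44),[30,39); WM=34; [20,29) fires=5 [25,34) fires=2
i=18 t=43 v=3: → [40,49),[35,44); WM=41; [30,39) fires=1
i=19 t=39 v=4: → [35,44); WM=41
i=20 t=37 v=4: → [35,44),[30,39); WM=41
i=21 t=33 v=7: DROP (t<41-4); WM=41

3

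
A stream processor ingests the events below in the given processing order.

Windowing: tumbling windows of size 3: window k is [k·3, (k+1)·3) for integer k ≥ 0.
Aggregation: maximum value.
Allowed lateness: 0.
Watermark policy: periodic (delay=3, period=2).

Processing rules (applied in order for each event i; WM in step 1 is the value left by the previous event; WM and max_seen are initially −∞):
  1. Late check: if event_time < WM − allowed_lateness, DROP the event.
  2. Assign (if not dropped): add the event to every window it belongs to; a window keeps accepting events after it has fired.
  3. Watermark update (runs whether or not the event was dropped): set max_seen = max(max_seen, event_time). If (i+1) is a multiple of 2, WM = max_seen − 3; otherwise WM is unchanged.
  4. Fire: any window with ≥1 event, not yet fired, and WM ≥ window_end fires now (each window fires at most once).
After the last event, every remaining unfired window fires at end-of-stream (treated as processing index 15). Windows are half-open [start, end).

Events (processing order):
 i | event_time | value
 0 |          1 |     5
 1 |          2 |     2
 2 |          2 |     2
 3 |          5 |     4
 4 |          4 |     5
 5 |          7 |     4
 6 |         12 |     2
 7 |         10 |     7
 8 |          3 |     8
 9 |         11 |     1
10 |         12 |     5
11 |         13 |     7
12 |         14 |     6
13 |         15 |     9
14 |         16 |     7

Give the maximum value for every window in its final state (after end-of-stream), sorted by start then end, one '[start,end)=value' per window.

i=0 t=1 v=5: → [0,3); WM=−∞
i=1 t=2 v=2: → [0,3); WM=-1
i=2 t=2 v=2: → [0,3); WM=-1
i=3 t=5 v=4: → [3,6); WM=2
i=4 t=4 v=5: → [3,6); WM=2
i=5 t=7 v=4: → [6,9); WM=4; [0,3) fires=5
i=6 t=12 v=2: → [12,15); WM=4
i=7 t=10 v=7: → [9,12); WM=9; [3,6) fires=5 [6,9) fires=4
i=8 t=3 v=8: DROP (t<9-0); WM=9
i=9 t=11 v=1: → [9,12); WM=9
i=10 t=12 v=5: → [12,15); WM=9
i=11 t=13 v=7: → [12,15); WM=10
i=12 t=14 v=6: → [12,15); WM=10
i=13 t=15 v=9: → [15,18); WM=12; [9,12) fires=7
i=14 t=16 v=7: → [15,18); WM=12

[0,3)=5 [3,6)=5 [6,9)=4 [9,12)=7 [12,15)=7 [15,18)=9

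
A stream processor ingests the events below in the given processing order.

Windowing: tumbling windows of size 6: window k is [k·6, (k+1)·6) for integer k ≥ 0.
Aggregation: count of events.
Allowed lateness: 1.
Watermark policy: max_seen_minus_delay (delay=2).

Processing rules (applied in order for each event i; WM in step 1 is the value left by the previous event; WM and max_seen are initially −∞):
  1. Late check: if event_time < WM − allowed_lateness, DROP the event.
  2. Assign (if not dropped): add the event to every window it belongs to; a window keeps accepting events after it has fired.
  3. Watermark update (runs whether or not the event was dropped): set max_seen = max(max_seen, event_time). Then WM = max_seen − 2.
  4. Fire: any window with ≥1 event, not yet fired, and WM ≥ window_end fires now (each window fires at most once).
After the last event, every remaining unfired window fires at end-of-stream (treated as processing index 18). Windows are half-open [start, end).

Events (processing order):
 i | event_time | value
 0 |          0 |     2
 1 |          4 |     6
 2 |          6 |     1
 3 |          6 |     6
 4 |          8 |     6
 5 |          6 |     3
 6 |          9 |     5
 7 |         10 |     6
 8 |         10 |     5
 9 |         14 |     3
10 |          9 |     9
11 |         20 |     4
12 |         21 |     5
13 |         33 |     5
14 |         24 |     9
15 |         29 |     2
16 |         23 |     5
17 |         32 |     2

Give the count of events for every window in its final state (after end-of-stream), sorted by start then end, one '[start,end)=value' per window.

i=0 t=0 v=2: → [0,6); WM=-2
i=1 t=4 v=6: → [0,6); WM=2
i=2 t=6 v=1: → [6,12); WM=4
i=3 t=6 v=6: → [6,12); WM=4
i=4 t=8 v=6: → [6,12); WM=6; [0,6) fires=2
i=5 t=6 v=3: → [6,12); WM=6
i=6 t=9 v=5: → [6,12); WM=7
i=7 t=10 v=6: → [6,12); WM=8
i=8 t=10 v=5: → [6,12); WM=8
i=9 t=14 v=3: → [12,18); WM=12; [6,12) fires=7
i=10 t=9 v=9: DROP (t<12-1); WM=12
i=11 t=20 v=4: → [18,24); WM=18; [12,18) fires=1
i=12 t=21 v=5: → [18,24); WM=19
i=13 t=33 v=5: → [30,36); WM=31; [18,24) fires=2
i=14 t=24 v=9: DROP (t<31-1); WM=31
i=15 t=29 v=2: DROP (t<31-1); WM=31
i=16 t=23 v=5: DROP (t<31-1); WM=31
i=17 t=32 v=2: → [30,36); WM=31

[0,6)=2 [6,12)=7 [12,18)=1 [18,24)=2 [30,36)=2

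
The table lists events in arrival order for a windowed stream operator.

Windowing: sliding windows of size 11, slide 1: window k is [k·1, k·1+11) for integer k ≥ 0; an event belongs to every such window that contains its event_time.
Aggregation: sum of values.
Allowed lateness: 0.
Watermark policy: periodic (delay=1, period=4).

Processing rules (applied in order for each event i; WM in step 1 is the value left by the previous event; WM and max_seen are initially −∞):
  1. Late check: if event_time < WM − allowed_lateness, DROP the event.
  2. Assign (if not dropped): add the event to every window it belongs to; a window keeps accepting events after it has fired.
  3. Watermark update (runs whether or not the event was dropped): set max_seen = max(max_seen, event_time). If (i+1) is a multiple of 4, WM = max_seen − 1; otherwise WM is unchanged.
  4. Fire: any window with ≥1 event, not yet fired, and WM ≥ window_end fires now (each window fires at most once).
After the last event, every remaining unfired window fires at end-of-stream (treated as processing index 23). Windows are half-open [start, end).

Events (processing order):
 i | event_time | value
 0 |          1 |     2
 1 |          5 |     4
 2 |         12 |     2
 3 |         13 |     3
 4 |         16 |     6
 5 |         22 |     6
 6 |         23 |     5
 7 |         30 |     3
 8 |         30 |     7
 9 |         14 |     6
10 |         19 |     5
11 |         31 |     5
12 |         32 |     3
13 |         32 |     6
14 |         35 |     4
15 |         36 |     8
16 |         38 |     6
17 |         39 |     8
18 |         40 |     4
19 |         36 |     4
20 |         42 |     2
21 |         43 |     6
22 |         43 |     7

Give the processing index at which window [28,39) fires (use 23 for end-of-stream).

i=0 t=1 v=2: → [1,12),[0,11); WM=−∞
i=1 t=5 v=4: → [5,16),[4,15),[3,14),[2,13),[1,12),[0,11); WM=−∞
i=2 t=12 v=2: → [12,23),[11,22),[10,21),[9,20),[8,19),[7,18),[6,17),[5,16),[4,15),[3,14),[2,13); WM=−∞
i=3 t=13 v=3: → [13,24),[12,23),[11,22),[10,21),[9,20),[8,19),[7,18),[6,17),[5,16),[4,15),[3,14); WM=12; [0,11) fires=6 [1,12) fires=6
i=4 t=16 v=6: → [16,27),[15,26),[14,25),[13,24),[12,23),[11,22),[10,21),[9,20),[8,19),[7,18),[6,17); WM=12
i=5 t=22 v=6: → [22,33),[21,32),[20,31),[19,30),[18,29),[17,28),[16,27),[15,26),[14,25),[13,24),[12,23); WM=12
i=6 t=23 v=5: → [23,34),[22,33),[21,32),[20,31),[19,30),[18,29),[17,28),[16,27),[15,26),[14,25),[13,24); WM=12
i=7 t=30 v=3: → [30,41),[29,40),[28,39),[27,38),[26,37),[25,36),[24,35),[23,34),[22,33),[21,32),[20,31); WM=29; [2,13) fires=6 [3,14) fires=9 [4,15) fires=9 [5,16) fires=9 [6,17) fires=11 [7,18) fires=11 [8,19) fires=11 [9,20) fires=11 [10,21) fires=11 [11,22) fires=11 [12,23) fires=17 [13,24) fires=20 [14,25) fires=17 [15,26) fires=17 [16,27) fires=17 [17,28) fires=11 [18,29) fires=11
i=8 t=30 v=7: → [30,41),[29,40),[28,39),[27,38),[26,37),[25,36),[24,35),[23,34),[22,33),[21,32),[20,31); WM=29
i=9 t=14 v=6: DROP (t<29-0); WM=29
i=10 t=19 v=5: DROP (t<29-0); WM=29
i=11 t=31 v=5: → [31,42),[30,41),[29,40),[28,39),[27,38),[26,37),[25,36),[24,35),[23,34),[22,33),[21,32); WM=30; [19,30) fires=11
i=12 t=32 v=3: → [32,43),[31,42),[30,41),[29,40),[28,39),[27,38),[26,37),[25,36),[24,35),[23,34),[22,33); WM=30
i=13 t=32 v=6: → [32,43),[31,42),[30,41),[29,40),[28,39),[27,38),[26,37),[25,36),[24,35),[23,34),[22,33); WM=30
i=14 t=35 v=4: → [35,46),[34,45),[33,44),[32,43),[31,42),[30,41),[29,40),[28,39),[27,38),[26,37),[25,36); WM=30
i=15 t=36 v=8: → [36,47),[35,46),[34,45),[33,44),[32,43),[31,42),[30,41),[29,40),[28,39),[27,38),[26,37); WM=35; [20,31) fires=21 [21,32) fires=26 [22,33) fires=35 [23,34) fires=29 [24,35) fires=24
i=16 t=38 v=6: → [38,49),[37,48),[36,47),[35,46),[34,45),[33,44),[32,43),[31,42),[30,41),[29,40),[28,39); WM=35
i=17 t=39 v=8: → [39,50),[38,49),[37,48),[36,47),[35,46),[34,45),[33,44),[32,43),[31,42),[30,41),[29,40); WM=35
i=18 t=40 v=4: → [40,51),[39,50),[38,49),[37,48),[36,47),[35,46),[34,45),[33,44),[32,43),[31,42),[30,41); WM=35
i=19 t=36 v=4: → [36,47),[35,46),[34,45),[33,44),[32,43),[31,42),[30,41),[29,40),[28,39),[27,38),[26,37); WM=39; [25,36) fires=28 [26,37) fires=40 [27,38) fires=40 [28,39) fires=46
i=20 t=42 v=2: → [42,53),[41,52),[40,51),[39,50),[38,49),[37,48),[36,47),[35,46),[34,45),[33,44),[32,43); WM=39
i=21 t=43 v=6: → [43,54),[42,53),[41,52),[40,51),[39,50),[38,49),[37,48),[36,47),[35,46),[34,45),[33,44); WM=39
i=22 t=43 v=7: → [43,54),[42,53),[41,52),[40,51),[39,50),[38,49),[37,48),[36,47),[35,46),[34,45),[33,44); WM=39

19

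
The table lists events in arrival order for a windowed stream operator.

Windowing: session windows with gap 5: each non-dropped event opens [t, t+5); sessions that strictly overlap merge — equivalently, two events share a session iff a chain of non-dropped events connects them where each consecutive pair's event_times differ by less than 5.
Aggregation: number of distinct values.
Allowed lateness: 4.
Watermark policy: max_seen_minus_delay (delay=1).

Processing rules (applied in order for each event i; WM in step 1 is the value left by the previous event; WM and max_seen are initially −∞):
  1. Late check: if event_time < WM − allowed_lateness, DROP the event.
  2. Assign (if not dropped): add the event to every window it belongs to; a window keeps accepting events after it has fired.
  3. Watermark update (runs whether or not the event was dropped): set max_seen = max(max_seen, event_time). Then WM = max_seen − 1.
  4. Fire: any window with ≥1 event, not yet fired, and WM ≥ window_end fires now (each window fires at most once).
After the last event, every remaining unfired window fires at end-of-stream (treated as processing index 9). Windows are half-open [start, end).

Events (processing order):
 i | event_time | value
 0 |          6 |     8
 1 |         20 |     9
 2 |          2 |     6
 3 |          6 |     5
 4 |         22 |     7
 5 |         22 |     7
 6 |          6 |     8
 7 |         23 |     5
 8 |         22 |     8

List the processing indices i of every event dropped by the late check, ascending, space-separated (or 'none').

i=0 t=6 v=8: → [6,11); WM=5
i=1 t=20 v=9: → [20,25); WM=19
i=2 t=2 v=6: DROP (t<19-4); WM=19
i=3 t=6 v=5: DROP (t<19-4); WM=19
i=4 t=22 v=7: → [20,27); WM=21
i=5 t=22 v=7: → [20,27); WM=21
i=6 t=6 v=8: DROP (t<21-4); WM=21
i=7 t=23 v=5: → [20,28); WM=22
i=8 t=22 v=8: → [20,28); WM=22

2 3 6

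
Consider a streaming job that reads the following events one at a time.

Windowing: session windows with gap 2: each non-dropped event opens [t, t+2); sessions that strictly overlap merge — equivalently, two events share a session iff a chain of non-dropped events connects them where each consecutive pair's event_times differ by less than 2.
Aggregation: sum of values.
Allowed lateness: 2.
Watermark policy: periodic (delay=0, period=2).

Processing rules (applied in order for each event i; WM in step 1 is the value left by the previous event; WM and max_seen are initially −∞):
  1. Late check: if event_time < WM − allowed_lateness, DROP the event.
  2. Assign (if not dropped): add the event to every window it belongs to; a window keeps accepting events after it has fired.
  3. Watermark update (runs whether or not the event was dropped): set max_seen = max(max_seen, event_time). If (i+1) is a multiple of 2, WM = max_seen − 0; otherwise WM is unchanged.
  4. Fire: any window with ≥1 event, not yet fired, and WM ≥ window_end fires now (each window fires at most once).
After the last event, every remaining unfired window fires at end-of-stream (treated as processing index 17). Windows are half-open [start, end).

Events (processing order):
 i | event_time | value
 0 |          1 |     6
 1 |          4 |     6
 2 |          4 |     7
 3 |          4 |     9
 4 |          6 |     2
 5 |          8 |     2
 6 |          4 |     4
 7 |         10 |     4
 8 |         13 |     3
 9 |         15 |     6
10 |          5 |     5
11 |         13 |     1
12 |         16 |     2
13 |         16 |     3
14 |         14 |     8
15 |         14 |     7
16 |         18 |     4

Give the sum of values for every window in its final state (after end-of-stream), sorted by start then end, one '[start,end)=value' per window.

i=0 t=1 v=6: → [1,3); WM=−∞
i=1 t=4 v=6: → [4,6); WM=4
i=2 t=4 v=7: → [4,6); WM=4
i=3 t=4 v=9: → [4,6); WM=4
i=4 t=6 v=2: → [6,8); WM=4
i=5 t=8 v=2: → [8,10); WM=8
i=6 t=4 v=4: DROP (t<8-2); WM=8
i=7 t=10 v=4: → [10,12); WM=10
i=8 t=13 v=3: → [13,15); WM=10
i=9 t=15 v=6: → [15,17); WM=15
i=10 t=5 v=5: DROP (t<15-2); WM=15
i=11 t=13 v=1: → [13,15); WM=15
i=12 t=16 v=2: → [15,18); WM=15
i=13 t=16 v=3: → [15,18); WM=16
i=14 t=14 v=8: → [13,18); WM=16
i=15 t=14 v=7: → [13,18); WM=16
i=16 t=18 v=4: → [18,20); WM=16

[1,3)=6 [4,6)=22 [6,8)=2 [8,10)=2 [10,12)=4 [13,18)=30 [18,20)=4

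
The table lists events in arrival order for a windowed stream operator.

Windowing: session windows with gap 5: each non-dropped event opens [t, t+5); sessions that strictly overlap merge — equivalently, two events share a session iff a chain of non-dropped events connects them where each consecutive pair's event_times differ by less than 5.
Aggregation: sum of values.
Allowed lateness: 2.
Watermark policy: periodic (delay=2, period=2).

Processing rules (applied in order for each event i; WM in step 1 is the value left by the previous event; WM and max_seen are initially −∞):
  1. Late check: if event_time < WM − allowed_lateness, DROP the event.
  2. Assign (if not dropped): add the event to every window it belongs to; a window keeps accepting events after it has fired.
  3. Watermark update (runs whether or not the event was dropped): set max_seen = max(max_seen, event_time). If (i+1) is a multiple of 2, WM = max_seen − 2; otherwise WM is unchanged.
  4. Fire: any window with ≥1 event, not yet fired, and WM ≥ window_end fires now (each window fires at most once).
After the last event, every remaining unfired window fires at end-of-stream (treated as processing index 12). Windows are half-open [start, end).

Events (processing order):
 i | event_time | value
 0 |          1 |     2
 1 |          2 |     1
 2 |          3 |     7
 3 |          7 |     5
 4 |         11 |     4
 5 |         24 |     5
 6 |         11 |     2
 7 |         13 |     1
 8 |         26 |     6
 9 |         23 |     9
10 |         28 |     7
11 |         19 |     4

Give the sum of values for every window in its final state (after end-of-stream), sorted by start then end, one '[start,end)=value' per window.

i=0 t=1 v=2: → [1,6); WM=−∞
i=1 t=2 v=1: → [1,7); WM=0
i=2 t=3 v=7: → [1,8); WM=0
i=3 t=7 v=5: → [1,12); WM=5
i=4 t=11 v=4: → [1,16); WM=5
i=5 t=24 v=5: → [24,29); WM=22
i=6 t=11 v=2: DROP (t<22-2); WM=22
i=7 t=13 v=1: DROP (t<22-2); WM=22
i=8 t=26 v=6: → [24,31); WM=22
i=9 t=23 v=9: → [23,31); WM=24
i=10 t=28 v=7: → [23,33); WM=24
i=11 t=19 v=4: DROP (t<24-2); WM=26

[1,16)=19 [23,33)=27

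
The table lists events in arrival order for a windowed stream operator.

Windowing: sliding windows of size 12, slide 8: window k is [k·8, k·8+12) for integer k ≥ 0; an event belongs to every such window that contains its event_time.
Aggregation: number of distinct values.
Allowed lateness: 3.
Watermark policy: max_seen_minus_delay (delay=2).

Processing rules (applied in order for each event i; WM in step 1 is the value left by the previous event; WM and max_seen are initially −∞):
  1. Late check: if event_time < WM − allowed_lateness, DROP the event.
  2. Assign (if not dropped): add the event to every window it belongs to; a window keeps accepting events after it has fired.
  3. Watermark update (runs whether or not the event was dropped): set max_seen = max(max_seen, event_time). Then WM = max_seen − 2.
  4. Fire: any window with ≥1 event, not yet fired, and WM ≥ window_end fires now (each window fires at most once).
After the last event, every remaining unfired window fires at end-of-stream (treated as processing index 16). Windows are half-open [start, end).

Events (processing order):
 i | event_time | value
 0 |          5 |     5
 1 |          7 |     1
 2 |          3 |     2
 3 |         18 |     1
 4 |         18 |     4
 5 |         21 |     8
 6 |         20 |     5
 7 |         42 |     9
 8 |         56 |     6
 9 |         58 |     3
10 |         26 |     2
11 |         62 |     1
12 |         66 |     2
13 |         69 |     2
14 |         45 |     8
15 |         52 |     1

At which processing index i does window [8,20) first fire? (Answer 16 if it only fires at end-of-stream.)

7

i=0 t=5 v=5: → [0,12); WM=3
i=1 t=7 v=1: → [0,12); WM=5
i=2 t=3 v=2: → [0,12); WM=5
i=3 t=18 v=1: → [16,28),[8,20); WM=16; [0,12) fires=3
i=4 t=18 v=4: → [16,28),[8,20); WM=16
i=5 t=21 v=8: → [16,28); WM=19
i=6 t=20 v=5: → [16,28); WM=19
i=7 t=42 v=9: → [40,52),[32,44); WM=40; [8,20) fires=2 [16,28) fires=4
i=8 t=56 v=6: → [56,68),[48,60); WM=54; [32,44) fires=1 [40,52) fires=1
i=9 t=58 v=3: → [56,68),[48,60); WM=56
i=10 t=26 v=2: DROP (t<56-3); WM=56
i=11 t=62 v=1: → [56,68); WM=60; [48,60) fires=2
i=12 t=66 v=2: → [64,76),[56,68); WM=64
i=13 t=69 v=2: → [64,76); WM=67
i=14 t=45 v=8: DROP (t<67-3); WM=67
i=15 t=52 v=1: DROP (t<67-3); WM=67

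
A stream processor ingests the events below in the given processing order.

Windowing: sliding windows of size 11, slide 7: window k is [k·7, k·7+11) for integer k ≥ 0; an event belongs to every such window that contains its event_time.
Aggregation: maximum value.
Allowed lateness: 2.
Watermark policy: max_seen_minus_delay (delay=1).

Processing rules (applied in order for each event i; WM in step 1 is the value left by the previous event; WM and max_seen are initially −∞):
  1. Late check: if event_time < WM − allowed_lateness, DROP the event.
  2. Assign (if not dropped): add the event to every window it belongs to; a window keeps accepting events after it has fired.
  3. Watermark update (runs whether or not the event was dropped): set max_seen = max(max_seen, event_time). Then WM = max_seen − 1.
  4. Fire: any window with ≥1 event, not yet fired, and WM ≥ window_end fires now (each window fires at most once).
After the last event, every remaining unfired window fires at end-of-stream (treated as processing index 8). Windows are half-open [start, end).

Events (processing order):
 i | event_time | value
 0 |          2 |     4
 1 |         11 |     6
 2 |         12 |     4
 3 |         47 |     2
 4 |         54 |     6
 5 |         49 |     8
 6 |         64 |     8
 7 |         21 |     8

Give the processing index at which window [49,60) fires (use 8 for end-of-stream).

6

i=0 t=2 v=4: → [0,11); WM=1
i=1 t=11 v=6: → [7,18); WM=10
i=2 t=12 v=4: → [7,18); WM=11; [0,11) fires=4
i=3 t=47 v=2: → [42,53); WM=46; [7,18) fires=6
i=4 t=54 v=6: → [49,60); WM=53; [42,53) fires=2
i=5 t=49 v=8: DROP (t<53-2); WM=53
i=6 t=64 v=8: → [63,74),[56,67); WM=63; [49,60) fires=6
i=7 t=21 v=8: DROP (t<63-2); WM=63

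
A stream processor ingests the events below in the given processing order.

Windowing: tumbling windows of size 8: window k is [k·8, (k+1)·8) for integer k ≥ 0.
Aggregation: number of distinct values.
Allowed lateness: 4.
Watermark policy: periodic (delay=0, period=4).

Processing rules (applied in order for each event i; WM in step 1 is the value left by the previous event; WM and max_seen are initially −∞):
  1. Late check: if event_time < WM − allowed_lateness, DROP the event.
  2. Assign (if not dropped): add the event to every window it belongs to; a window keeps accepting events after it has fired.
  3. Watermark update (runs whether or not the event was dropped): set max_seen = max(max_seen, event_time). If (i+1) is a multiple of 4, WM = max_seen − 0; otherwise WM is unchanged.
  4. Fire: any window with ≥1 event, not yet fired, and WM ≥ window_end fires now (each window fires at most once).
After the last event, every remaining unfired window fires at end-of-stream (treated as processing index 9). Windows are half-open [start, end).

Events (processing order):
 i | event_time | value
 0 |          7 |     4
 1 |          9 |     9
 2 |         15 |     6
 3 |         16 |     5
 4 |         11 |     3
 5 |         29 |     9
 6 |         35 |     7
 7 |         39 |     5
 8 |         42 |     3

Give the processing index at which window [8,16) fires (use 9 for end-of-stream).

3

i=0 t=7 v=4: → [0,8); WM=−∞
i=1 t=9 v=9: → [8,16); WM=−∞
i=2 t=15 v=6: → [8,16); WM=−∞
i=3 t=16 v=5: → [16,24); WM=16; [0,8) fires=1 [8,16) fires=2
i=4 t=11 v=3: DROP (t<16-4); WM=16
i=5 t=29 v=9: → [24,32); WM=16
i=6 t=35 v=7: → [32,40); WM=16
i=7 t=39 v=5: → [32,40); WM=39; [16,24) fires=1 [24,32) fires=1
i=8 t=42 v=3: → [40,48); WM=39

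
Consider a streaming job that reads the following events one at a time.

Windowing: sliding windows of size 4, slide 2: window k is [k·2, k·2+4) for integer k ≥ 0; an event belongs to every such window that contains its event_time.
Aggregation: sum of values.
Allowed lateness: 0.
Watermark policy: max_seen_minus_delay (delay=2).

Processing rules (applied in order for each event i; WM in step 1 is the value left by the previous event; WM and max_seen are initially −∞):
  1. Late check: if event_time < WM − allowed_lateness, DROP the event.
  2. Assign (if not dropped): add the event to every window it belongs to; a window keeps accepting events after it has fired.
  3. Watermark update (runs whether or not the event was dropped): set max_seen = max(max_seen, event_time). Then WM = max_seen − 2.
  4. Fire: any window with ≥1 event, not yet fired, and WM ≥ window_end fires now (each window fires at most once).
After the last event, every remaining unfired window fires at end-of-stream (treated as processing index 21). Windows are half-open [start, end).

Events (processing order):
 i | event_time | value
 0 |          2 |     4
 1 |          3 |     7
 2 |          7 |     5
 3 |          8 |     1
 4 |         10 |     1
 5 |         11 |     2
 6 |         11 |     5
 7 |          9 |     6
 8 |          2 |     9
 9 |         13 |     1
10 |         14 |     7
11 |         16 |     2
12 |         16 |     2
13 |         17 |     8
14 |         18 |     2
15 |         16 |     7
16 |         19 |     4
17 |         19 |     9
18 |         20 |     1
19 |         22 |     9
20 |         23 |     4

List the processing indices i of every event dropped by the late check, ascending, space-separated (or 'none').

i=0 t=2 v=4: → [2,6),[0,4); WM=0
i=1 t=3 v=7: → [2,6),[0,4); WM=1
i=2 t=7 v=5: → [6,10),[4,8); WM=5; [0,4) fires=11
i=3 t=8 v=1: → [8,12),[6,10); WM=6; [2,6) fires=11
i=4 t=10 v=1: → [10,14),[8,12); WM=8; [4,8) fires=5
i=5 t=11 v=2: → [10,14),[8,12); WM=9
i=6 t=11 v=5: → [10,14),[8,12); WM=9
i=7 t=9 v=6: → [8,12),[6,10); WM=9
i=8 t=2 v=9: DROP (t<9-0); WM=9
i=9 t=13 v=1: → [12,16),[10,14); WM=11; [6,10) fires=12
i=10 t=14 v=7: → [14,18),[12,16); WM=12; [8,12) fires=15
i=11 t=16 v=2: → [16,20),[14,18); WM=14; [10,14) fires=9
i=12 t=16 v=2: → [16,20),[14,18); WM=14
i=13 t=17 v=8: → [16,20),[14,18); WM=15
i=14 t=18 v=2: → [18,22),[16,20); WM=16; [12,16) fires=8
i=15 t=16 v=7: → [16,20),[14,18); WM=16
i=16 t=19 v=4: → [18,22),[16,20); WM=17
i=17 t=19 v=9: → [18,22),[16,20); WM=17
i=18 t=20 v=1: → [20,24),[18,22); WM=18; [14,18) fires=26
i=19 t=22 v=9: → [22,26),[20,24); WM=20; [16,20) fires=34
i=20 t=23 v=4: → [22,26),[20,24); WM=21

8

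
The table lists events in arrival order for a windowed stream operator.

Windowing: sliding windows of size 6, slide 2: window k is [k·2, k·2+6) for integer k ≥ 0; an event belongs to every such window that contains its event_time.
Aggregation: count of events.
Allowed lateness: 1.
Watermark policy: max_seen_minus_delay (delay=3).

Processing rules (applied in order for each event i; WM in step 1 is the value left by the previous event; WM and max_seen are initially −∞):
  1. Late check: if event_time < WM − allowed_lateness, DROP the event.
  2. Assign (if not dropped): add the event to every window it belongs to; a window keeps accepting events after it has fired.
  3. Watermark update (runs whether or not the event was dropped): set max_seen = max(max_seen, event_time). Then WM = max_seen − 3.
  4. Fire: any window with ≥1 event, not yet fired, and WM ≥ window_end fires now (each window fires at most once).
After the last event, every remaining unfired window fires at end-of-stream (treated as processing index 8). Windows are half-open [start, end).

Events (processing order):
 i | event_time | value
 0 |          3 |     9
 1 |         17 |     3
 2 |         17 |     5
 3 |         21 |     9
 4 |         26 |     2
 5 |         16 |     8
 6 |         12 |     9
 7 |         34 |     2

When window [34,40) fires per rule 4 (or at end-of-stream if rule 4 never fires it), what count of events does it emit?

1

i=0 t=3 v=9: → [2,8),[0,6); WM=0
i=1 t=17 v=3: → [16,22),[14,20),[12,18); WM=14; [0,6) fires=1 [2,8) fires=1
i=2 t=17 v=5: → [16,22),[14,20),[12,18); WM=14
i=3 t=21 v=9: → [20,26),[18,24),[16,22); WM=18; [12,18) fires=2
i=4 t=26 v=2: → [26,32),[24,30),[22,28); WM=23; [14,20) fires=2 [16,22) fires=3
i=5 t=16 v=8: DROP (t<23-1); WM=23
i=6 t=12 v=9: DROP (t<23-1); WM=23
i=7 t=34 v=2: → [34,40),[32,38),[30,36); WM=31; [18,24) fires=1 [20,26) fires=1 [22,28) fires=1 [24,30) fires=1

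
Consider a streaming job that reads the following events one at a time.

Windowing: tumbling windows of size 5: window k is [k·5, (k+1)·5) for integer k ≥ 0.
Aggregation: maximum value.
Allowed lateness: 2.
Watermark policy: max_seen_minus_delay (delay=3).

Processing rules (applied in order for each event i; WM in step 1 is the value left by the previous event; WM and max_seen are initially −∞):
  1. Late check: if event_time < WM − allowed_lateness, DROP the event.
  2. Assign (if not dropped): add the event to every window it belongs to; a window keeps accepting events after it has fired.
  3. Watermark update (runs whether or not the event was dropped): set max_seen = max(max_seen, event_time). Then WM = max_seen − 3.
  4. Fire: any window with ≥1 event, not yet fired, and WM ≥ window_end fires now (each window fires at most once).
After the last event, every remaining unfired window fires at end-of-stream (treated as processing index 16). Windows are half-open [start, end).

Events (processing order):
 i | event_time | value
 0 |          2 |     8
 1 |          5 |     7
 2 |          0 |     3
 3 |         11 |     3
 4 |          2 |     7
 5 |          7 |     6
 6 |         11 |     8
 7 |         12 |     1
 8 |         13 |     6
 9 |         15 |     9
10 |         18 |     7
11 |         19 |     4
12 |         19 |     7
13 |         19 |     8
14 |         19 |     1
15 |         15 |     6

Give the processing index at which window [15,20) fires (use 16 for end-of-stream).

16

i=0 t=2 v=8: → [0,5); WM=-1
i=1 t=5 v=7: → [5,10); WM=2
i=2 t=0 v=3: → [0,5); WM=2
i=3 t=11 v=3: → [10,15); WM=8; [0,5) fires=8
i=4 t=2 v=7: DROP (t<8-2); WM=8
i=5 t=7 v=6: → [5,10); WM=8
i=6 t=11 v=8: → [10,15); WM=8
i=7 t=12 v=1: → [10,15); WM=9
i=8 t=13 v=6: → [10,15); WM=10; [5,10) fires=7
i=9 t=15 v=9: → [15,20); WM=12
i=10 t=18 v=7: → [15,20); WM=15; [10,15) fires=8
i=11 t=19 v=4: → [15,20); WM=16
i=12 t=19 v=7: → [15,20); WM=16
i=13 t=19 v=8: → [15,20); WM=16
i=14 t=19 v=1: → [15,20); WM=16
i=15 t=15 v=6: → [15,20); WM=16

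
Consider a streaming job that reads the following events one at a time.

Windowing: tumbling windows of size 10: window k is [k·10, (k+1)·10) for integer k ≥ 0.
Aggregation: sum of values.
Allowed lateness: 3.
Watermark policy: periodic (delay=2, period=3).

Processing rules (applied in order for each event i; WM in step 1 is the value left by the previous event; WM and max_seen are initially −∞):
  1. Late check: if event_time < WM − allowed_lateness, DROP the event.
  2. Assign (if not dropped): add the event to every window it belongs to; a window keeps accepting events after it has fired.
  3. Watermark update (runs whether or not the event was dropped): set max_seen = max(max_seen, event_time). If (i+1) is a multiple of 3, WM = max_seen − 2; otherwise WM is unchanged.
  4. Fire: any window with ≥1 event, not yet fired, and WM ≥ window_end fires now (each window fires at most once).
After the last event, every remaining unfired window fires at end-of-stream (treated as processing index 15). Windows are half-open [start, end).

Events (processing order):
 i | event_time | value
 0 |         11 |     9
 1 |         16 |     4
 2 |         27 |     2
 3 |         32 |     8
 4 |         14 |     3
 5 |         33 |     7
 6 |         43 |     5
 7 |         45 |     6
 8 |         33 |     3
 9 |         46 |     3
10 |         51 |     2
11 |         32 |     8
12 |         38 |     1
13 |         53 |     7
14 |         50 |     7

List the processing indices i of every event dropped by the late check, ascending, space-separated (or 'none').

4 11 12

i=0 t=11 v=9: → [10,20); WM=−∞
i=1 t=16 v=4: → [10,20); WM=−∞
i=2 t=27 v=2: → [20,30); WM=25; [10,20) fires=13
i=3 t=32 v=8: → [30,40); WM=25
i=4 t=14 v=3: DROP (t<25-3); WM=25
i=5 t=33 v=7: → [30,40); WM=31; [20,30) fires=2
i=6 t=43 v=5: → [40,50); WM=31
i=7 t=45 v=6: → [40,50); WM=31
i=8 t=33 v=3: → [30,40); WM=43; [30,40) fires=18
i=9 t=46 v=3: → [40,50); WM=43
i=10 t=51 v=2: → [50,60); WM=43
i=11 t=32 v=8: DROP (t<43-3); WM=49
i=12 t=38 v=1: DROP (t<49-3); WM=49
i=13 t=53 v=7: → [50,60); WM=49
i=14 t=50 v=7: → [50,60); WM=51; [40,50) fires=14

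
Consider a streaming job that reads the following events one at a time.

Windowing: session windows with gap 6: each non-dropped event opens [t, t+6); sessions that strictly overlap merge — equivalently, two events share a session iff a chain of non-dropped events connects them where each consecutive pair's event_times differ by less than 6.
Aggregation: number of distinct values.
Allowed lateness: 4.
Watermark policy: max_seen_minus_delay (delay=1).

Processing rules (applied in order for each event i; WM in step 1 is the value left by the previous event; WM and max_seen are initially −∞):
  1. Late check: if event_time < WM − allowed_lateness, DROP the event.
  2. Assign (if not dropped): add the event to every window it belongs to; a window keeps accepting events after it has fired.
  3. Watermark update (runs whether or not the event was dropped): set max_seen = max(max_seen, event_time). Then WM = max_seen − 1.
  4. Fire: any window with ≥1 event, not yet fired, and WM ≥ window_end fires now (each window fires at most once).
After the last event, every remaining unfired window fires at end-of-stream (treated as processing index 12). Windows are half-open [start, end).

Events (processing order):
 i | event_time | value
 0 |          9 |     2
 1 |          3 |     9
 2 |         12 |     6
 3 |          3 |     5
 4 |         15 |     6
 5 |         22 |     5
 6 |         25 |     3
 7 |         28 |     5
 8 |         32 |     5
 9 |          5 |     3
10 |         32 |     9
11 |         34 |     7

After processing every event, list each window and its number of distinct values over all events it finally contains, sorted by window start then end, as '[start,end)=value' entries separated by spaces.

[9,21)=2 [22,40)=4

i=0 t=9 v=2: → [9,15); WM=8
i=1 t=3 v=9: DROP (t<8-4); WM=8
i=2 t=12 v=6: → [9,18); WM=11
i=3 t=3 v=5: DROP (t<11-4); WM=11
i=4 t=15 v=6: → [9,21); WM=14
i=5 t=22 v=5: → [22,28); WM=21
i=6 t=25 v=3: → [22,31); WM=24
i=7 t=28 v=5: → [22,34); WM=27
i=8 t=32 v=5: → [22,38); WM=31
i=9 t=5 v=3: DROP (t<31-4); WM=31
i=10 t=32 v=9: → [22,38); WM=31
i=11 t=34 v=7: → [22,40); WM=33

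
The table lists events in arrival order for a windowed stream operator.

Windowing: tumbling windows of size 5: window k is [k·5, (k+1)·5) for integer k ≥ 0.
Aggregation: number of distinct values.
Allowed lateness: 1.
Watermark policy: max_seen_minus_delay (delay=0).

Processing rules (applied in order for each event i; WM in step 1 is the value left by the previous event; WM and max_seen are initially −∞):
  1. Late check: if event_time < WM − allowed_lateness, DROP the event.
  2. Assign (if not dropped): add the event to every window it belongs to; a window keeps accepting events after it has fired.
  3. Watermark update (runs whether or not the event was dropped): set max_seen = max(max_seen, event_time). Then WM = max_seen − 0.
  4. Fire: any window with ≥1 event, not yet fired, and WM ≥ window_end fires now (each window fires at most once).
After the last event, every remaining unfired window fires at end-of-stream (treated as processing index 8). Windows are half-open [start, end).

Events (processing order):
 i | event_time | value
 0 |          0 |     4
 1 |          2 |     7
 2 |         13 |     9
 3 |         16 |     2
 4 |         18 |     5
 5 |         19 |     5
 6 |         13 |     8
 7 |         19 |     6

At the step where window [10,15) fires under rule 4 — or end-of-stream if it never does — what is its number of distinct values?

1

i=0 t=0 v=4: → [0,5); WM=0
i=1 t=2 v=7: → [0,5); WM=2
i=2 t=13 v=9: → [10,15); WM=13; [0,5) fires=2
i=3 t=16 v=2: → [15,20); WM=16; [10,15) fires=1
i=4 t=18 v=5: → [15,20); WM=18
i=5 t=19 v=5: → [15,20); WM=19
i=6 t=13 v=8: DROP (t<19-1); WM=19
i=7 t=19 v=6: → [15,20); WM=19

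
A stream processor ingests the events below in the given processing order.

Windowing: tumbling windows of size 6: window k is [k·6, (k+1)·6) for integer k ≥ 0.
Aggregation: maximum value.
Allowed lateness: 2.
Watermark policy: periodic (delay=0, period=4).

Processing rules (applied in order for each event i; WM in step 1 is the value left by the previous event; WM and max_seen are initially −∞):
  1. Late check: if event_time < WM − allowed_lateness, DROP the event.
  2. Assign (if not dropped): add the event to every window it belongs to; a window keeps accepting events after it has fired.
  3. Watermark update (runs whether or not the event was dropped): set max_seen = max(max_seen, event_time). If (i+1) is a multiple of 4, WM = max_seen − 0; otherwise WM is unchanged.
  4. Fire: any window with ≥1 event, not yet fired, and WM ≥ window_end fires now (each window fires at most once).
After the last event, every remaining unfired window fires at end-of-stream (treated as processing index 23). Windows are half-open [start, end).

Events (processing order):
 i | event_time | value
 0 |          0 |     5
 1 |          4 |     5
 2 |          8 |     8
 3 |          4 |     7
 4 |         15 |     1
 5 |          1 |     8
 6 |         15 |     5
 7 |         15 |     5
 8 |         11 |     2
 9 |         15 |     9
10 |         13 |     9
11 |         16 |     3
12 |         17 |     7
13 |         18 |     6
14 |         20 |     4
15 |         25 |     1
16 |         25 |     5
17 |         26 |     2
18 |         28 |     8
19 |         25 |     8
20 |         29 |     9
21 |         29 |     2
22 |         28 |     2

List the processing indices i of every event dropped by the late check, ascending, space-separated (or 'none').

5 8

i=0 t=0 v=5: → [0,6); WM=−∞
i=1 t=4 v=5: → [0,6); WM=−∞
i=2 t=8 v=8: → [6,12); WM=−∞
i=3 t=4 v=7: → [0,6); WM=8; [0,6) fires=7
i=4 t=15 v=1: → [12,18); WM=8
i=5 t=1 v=8: DROP (t<8-2); WM=8
i=6 t=15 v=5: → [12,18); WM=8
i=7 t=15 v=5: → [12,18); WM=15; [6,12) fires=8
i=8 t=11 v=2: DROP (t<15-2); WM=15
i=9 t=15 v=9: → [12,18); WM=15
i=10 t=13 v=9: → [12,18); WM=15
i=11 t=16 v=3: → [12,18); WM=16
i=12 t=17 v=7: → [12,18); WM=16
i=13 t=18 v=6: → [18,24); WM=16
i=14 t=20 v=4: → [18,24); WM=16
i=15 t=25 v=1: → [24,30); WM=25; [12,18) fires=9 [18,24) fires=6
i=16 t=25 v=5: → [24,30); WM=25
i=17 t=26 v=2: → [24,30); WM=25
i=18 t=28 v=8: → [24,30); WM=25
i=19 t=25 v=8: → [24,30); WM=28
i=20 t=29 v=9: → [24,30); WM=28
i=21 t=29 v=2: → [24,30); WM=28
i=22 t=28 v=2: → [24,30); WM=28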